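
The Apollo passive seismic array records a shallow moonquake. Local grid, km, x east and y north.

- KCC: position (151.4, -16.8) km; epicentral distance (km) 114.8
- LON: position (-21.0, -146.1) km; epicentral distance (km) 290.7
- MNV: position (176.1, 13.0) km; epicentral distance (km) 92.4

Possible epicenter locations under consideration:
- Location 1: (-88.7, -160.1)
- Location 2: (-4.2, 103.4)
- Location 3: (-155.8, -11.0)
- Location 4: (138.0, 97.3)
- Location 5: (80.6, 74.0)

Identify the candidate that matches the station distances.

For each candidate, compare |candidate − station| to the reported distance:
Location 1: residuals KCC 164.8, LON 221.6, MNV 224.0 → max 224.0 km
Location 2: residuals KCC 81.8, LON 40.6, MNV 109.3 → max 109.3 km
Location 3: residuals KCC 192.5, LON 99.9, MNV 240.4 → max 240.4 km
Location 4: residuals KCC 0.1, LON 0.0, MNV 0.1 → max 0.1 km
Location 5: residuals KCC 0.3, LON 48.3, MNV 20.9 → max 48.3 km
Only Location 4 has all residuals ≈ 0.

Location 4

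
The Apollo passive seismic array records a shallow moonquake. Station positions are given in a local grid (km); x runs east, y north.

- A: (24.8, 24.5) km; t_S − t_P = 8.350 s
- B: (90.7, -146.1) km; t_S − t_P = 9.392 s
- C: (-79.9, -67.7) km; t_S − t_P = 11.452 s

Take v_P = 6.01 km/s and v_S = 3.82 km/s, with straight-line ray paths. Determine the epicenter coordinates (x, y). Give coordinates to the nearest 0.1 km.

40.0 km east, -61.7 km north

Distance from S−P lag: d = Δt · v_P v_S / (v_P − v_S) = Δt · (6.01·3.82)/(6.01−3.82) ≈ 10.4832·Δt.
So d_A = 87.53, d_B = 98.46, d_C = 120.05 km.
Circle about each station: (x − 24.8)² + (y − 24.5)² = 87.53²; (x − 90.7)² + (y + 146.1)² = 98.46²; (x + 79.9)² + (y + 67.7)² = 120.05².
Subtracting the A equation from the B and C equations removes the quadratic terms:
131.8 x − 341.2 y = 26323.54
-209.4 x − 184.4 y = 3001.51
Solving the 2×2 system: x ≈ 40.0, y ≈ -61.7 km.
Check against A (with the unrounded x, y): √((x − 24.8)²+(y − 24.5)²) = 87.53 ≈ 87.53 km. ✓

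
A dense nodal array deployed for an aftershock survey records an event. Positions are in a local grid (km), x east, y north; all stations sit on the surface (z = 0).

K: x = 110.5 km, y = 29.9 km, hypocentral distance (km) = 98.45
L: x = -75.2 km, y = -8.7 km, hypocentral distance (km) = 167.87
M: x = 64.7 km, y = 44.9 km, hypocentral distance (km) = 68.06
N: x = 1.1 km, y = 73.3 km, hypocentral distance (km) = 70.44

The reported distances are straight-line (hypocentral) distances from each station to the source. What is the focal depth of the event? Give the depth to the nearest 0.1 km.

z ≈ 46.5 km

Each station gives a sphere (x−x_i)² + (y−y_i)² + z² = d_i² (stations at z=0).
Subtracting the K sphere from L and M: z² cancels, leaving linear equations in x and y:
-371.4 x − 77.2 y = -25861.46
-91.6 x + 30.0 y = -1841.92
Solving: x ≈ 50.404, y ≈ 92.504 km (keep extra digits for the depth step; rounded: 50.4, 92.5).
Then from the K sphere: z² = 98.45² − (x − 110.5)² − (y − 29.9)² with x = 50.404, y = 92.504, so z ≈ 46.493 ≈ 46.5 km.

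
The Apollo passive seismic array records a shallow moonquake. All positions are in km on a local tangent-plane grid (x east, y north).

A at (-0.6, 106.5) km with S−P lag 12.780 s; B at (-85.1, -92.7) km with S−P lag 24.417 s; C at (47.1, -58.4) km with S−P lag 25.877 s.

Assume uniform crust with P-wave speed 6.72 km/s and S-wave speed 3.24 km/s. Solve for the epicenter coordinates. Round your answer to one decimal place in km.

Distance from S−P lag: d = Δt · v_P v_S / (v_P − v_S) = Δt · (6.72·3.24)/(6.72−3.24) ≈ 6.2566·Δt.
So d_A = 79.96, d_B = 152.77, d_C = 161.90 km.
Circle about each station: (x + 0.6)² + (y − 106.5)² = 79.96²; (x + 85.1)² + (y + 92.7)² = 152.77²; (x − 47.1)² + (y + 58.4)² = 161.90².
Subtracting the A equation from the B and C equations removes the quadratic terms:
-169.0 x − 398.4 y = -12452.38
95.4 x − 329.8 y = -25531.65
Solving the 2×2 system: x ≈ -64.7, y ≈ 58.7 km.

x ≈ -64.7 km, y ≈ 58.7 km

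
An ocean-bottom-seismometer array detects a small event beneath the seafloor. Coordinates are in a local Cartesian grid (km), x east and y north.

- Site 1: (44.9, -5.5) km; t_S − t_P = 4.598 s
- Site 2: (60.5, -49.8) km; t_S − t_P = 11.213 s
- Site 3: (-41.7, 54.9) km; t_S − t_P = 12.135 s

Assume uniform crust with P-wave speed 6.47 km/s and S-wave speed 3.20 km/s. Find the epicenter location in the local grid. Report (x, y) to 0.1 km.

Distance from S−P lag: d = Δt · v_P v_S / (v_P − v_S) = Δt · (6.47·3.20)/(6.47−3.20) ≈ 6.3315·Δt.
So d_Site 1 = 29.11, d_Site 2 = 71.00, d_Site 3 = 76.83 km.
Circle about each station: (x − 44.9)² + (y + 5.5)² = 29.11²; (x − 60.5)² + (y + 49.8)² = 71.00²; (x + 41.7)² + (y − 54.9)² = 76.83².
Subtracting pairs of circle equations eliminates x²+y² and gives linear equations (the radical axes):
31.2 x − 88.6 y = -99.58
-173.2 x + 120.8 y = -2348.82
Solving the 2×2 system: x ≈ 19.0, y ≈ 7.8 km.
Check against Site 1 (with the unrounded x, y): √((x − 44.9)²+(y + 5.5)²) = 29.11 ≈ 29.11 km. ✓

19.0 km east, 7.8 km north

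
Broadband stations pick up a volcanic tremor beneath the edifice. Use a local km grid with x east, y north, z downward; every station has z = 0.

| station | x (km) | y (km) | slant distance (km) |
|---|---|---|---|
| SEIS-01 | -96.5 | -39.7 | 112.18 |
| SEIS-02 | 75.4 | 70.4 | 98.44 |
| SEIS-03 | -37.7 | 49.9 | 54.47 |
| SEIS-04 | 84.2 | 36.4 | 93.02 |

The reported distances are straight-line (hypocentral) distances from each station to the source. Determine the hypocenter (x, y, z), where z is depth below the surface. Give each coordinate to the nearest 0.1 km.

x ≈ -3.0 km, y ≈ 16.7 km, depth ≈ 25.7 km

Each station gives a sphere (x−x_i)² + (y−y_i)² + z² = d_i² (stations at z=0).
Subtracting the SEIS-01 sphere from SEIS-02 and SEIS-03: z² cancels, leaving linear equations in x and y:
343.8 x + 220.2 y = 2646.90
117.6 x + 179.2 y = 2640.33
Solving: x ≈ -2.998, y ≈ 16.702 km (keep extra digits for the depth step; rounded: -3.0, 16.7).
Then from the SEIS-01 sphere: z² = 112.18² − (x + 96.5)² − (y + 39.7)² with x = -2.998, y = 16.702, so z ≈ 25.701 ≈ 25.7 km.
Check against SEIS-04 (with the unrounded solution): distance 93.02 ≈ 93.02 km. ✓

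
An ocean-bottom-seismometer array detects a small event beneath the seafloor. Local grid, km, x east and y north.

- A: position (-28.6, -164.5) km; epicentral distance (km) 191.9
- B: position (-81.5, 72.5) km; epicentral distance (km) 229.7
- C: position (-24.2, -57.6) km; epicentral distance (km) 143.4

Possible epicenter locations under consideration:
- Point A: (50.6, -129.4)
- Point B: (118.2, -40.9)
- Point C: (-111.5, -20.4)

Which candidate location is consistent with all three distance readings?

For each candidate, compare |candidate − station| to the reported distance:
Point A: residuals A 105.3, B 11.6, C 39.7 → max 105.3 km
Point B: residuals A 0.0, B 0.0, C 0.0 → max 0.0 km
Point C: residuals A 25.7, B 132.1, C 48.5 → max 132.1 km
Only Point B has all residuals ≈ 0.

Point B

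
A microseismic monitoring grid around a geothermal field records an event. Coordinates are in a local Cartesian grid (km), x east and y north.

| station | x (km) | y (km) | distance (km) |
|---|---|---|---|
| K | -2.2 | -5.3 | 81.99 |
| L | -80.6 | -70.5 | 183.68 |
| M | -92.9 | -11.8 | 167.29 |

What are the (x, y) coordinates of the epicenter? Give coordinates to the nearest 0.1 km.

Circle about each station: (x + 2.2)² + (y + 5.3)² = 81.99²; (x + 80.6)² + (y + 70.5)² = 183.68²; (x + 92.9)² + (y + 11.8)² = 167.29².
Subtracting the K equation from the L and M equations removes the quadratic terms:
-156.8 x − 130.4 y = -15582.30
-181.4 x − 13.0 y = -12526.86
Solving the 2×2 system: x ≈ 66.2, y ≈ 39.9 km.
Check against K (with the unrounded x, y): √((x + 2.2)²+(y + 5.3)²) = 81.98 ≈ 81.99 km. ✓

66.2 km east, 39.9 km north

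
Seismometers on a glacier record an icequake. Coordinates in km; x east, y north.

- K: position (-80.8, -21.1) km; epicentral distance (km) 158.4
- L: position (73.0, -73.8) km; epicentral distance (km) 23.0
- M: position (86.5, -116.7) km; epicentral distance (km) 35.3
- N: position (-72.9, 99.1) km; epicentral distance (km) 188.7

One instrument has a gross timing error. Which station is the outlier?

Solve using three stations at a time. Using K, L, M (subtract circle equations pairwise → linear system) gives (x, y) ≈ (60.3, -93.0).
Distances from that point to each station vs reported:
  K: calculated 158.4 vs reported 158.4 → residual 0.0 km
  L: calculated 23.0 vs reported 23.0 → residual 0.0 km
  M: calculated 35.3 vs reported 35.3 → residual 0.0 km
  N: calculated 233.8 vs reported 188.7 → residual 45.1 km
K, L, M are mutually consistent (residuals ≈ 0); N is off by 45.1 km.

N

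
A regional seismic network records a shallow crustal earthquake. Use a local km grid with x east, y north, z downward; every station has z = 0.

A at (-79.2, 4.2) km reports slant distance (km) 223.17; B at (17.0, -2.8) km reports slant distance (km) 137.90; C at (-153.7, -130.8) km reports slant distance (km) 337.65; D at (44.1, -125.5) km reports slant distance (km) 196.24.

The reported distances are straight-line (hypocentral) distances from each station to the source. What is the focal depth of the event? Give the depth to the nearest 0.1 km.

depth ≈ 65.2 km

Each station gives a sphere (x−x_i)² + (y−y_i)² + z² = d_i² (stations at z=0).
Subtracting the A sphere from B and C: z² cancels, leaving linear equations in x and y:
192.4 x − 14.0 y = 24795.00
-149.0 x − 270.0 y = -29760.62
Solving: x ≈ 131.608, y ≈ 37.596 km (keep extra digits for the depth step; rounded: 131.6, 37.6).
Then from the A sphere: z² = 223.17² − (x + 79.2)² − (y − 4.2)² with x = 131.608, y = 37.596, so z ≈ 65.189 ≈ 65.2 km.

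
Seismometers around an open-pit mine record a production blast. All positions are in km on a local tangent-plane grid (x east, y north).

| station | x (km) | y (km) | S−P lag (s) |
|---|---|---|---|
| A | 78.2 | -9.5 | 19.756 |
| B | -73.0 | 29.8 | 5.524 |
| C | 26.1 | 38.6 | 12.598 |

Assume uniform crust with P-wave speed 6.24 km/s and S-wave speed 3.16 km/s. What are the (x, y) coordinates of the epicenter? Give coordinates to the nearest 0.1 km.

-47.4 km east, 5.4 km north

Distance from S−P lag: d = Δt · v_P v_S / (v_P − v_S) = Δt · (6.24·3.16)/(6.24−3.16) ≈ 6.4021·Δt.
So d_A = 126.48, d_B = 35.37, d_C = 80.65 km.
Circle about each station: (x − 78.2)² + (y + 9.5)² = 126.48²; (x + 73.0)² + (y − 29.8)² = 35.37²; (x − 26.1)² + (y − 38.6)² = 80.65².
Subtracting the A equation from the B and C equations removes the quadratic terms:
-302.4 x + 78.6 y = 14757.70
-104.2 x + 96.2 y = 5458.45
Solving the 2×2 system: x ≈ -47.4, y ≈ 5.4 km.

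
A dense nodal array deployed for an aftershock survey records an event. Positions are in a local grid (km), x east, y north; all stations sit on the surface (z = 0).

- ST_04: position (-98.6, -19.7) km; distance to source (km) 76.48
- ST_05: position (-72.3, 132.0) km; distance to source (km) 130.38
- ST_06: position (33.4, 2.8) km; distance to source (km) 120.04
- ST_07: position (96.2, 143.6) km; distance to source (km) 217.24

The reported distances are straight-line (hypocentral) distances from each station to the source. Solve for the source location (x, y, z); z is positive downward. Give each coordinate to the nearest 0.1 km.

x ≈ -69.3 km, y ≈ 16.6 km, depth ≈ 60.6 km

Each station gives a sphere (x−x_i)² + (y−y_i)² + z² = d_i² (stations at z=0).
Subtracting the ST_04 sphere from ST_05 and ST_06: z² cancels, leaving linear equations in x and y:
52.6 x + 303.4 y = 1391.49
264.0 x + 45.0 y = -17547.06
Solving: x ≈ -69.296, y ≈ 16.600 km (keep extra digits for the depth step; rounded: -69.3, 16.6).
Then from the ST_04 sphere: z² = 76.48² − (x + 98.6)² − (y + 19.7)² with x = -69.296, y = 16.600, so z ≈ 60.603 ≈ 60.6 km.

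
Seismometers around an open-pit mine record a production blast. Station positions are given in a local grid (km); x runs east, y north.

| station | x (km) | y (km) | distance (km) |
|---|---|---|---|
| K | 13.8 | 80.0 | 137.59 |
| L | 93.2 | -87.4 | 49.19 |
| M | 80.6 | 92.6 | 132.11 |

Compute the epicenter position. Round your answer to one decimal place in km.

x ≈ 82.0 km, y ≈ -39.5 km

Circle about each station: (x − 13.8)² + (y − 80.0)² = 137.59²; (x − 93.2)² + (y + 87.4)² = 49.19²; (x − 80.6)² + (y − 92.6)² = 132.11².
Subtracting the K equation from the L and M equations removes the quadratic terms:
158.8 x − 334.8 y = 26245.91
133.6 x + 25.2 y = 9958.64
Solving the 2×2 system: x ≈ 82.0, y ≈ -39.5 km.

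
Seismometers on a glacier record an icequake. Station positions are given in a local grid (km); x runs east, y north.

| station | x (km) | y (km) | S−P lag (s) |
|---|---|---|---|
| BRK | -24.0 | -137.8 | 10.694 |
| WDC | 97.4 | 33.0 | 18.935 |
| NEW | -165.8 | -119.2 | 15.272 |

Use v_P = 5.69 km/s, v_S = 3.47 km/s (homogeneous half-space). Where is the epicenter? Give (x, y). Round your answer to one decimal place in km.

-51.0 km east, -46.6 km north

Distance from S−P lag: d = Δt · v_P v_S / (v_P − v_S) = Δt · (5.69·3.47)/(5.69−3.47) ≈ 8.8938·Δt.
So d_BRK = 95.11, d_WDC = 168.40, d_NEW = 135.83 km.
Circle about each station: (x + 24.0)² + (y + 137.8)² = 95.11²; (x − 97.4)² + (y − 33.0)² = 168.40²; (x + 165.8)² + (y + 119.2)² = 135.83².
Subtracting the BRK equation from the WDC and NEW equations removes the quadratic terms:
242.8 x + 341.6 y = -28301.73
-283.6 x + 37.2 y = 12729.56
Solving the 2×2 system: x ≈ -51.0, y ≈ -46.6 km.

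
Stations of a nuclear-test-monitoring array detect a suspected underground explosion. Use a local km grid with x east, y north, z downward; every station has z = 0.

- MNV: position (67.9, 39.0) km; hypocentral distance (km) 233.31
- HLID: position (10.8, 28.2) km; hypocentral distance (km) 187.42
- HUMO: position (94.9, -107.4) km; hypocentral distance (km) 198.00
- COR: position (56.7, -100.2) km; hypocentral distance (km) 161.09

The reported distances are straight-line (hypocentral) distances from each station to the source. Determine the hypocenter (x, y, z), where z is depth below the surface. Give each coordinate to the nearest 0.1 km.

Each station gives a sphere (x−x_i)² + (y−y_i)² + z² = d_i² (stations at z=0).
Subtracting the MNV sphere from HLID and HUMO: z² cancels, leaving linear equations in x and y:
-114.2 x − 21.6 y = 14087.77
54.0 x − 292.8 y = 29638.92
Solving: x ≈ -100.702, y ≈ -119.798 km (keep extra digits for the depth step; rounded: -100.7, -119.8).
Then from the MNV sphere: z² = 233.31² − (x − 67.9)² − (y − 39.0)² with x = -100.702, y = -119.798, so z ≈ 28.109 ≈ 28.1 km.
Check against COR (with the unrounded solution): distance 161.09 ≈ 161.09 km. ✓

(-100.7, -119.8, 28.1)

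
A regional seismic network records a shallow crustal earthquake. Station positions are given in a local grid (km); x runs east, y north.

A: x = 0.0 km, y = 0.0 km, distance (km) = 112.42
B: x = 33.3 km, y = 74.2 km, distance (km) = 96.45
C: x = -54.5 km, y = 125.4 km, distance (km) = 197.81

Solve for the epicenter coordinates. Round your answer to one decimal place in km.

Circle about each station: x² + y² = 112.42²; (x − 33.3)² + (y − 74.2)² = 96.45²; (x + 54.5)² + (y − 125.4)² = 197.81².
Subtracting pairs of circle equations eliminates x²+y² and gives linear equations (the radical axes):
66.6 x + 148.4 y = 9950.18
-109.0 x + 250.8 y = -7795.13
Solving the 2×2 system: x ≈ 111.1, y ≈ 17.2 km.

111.1 km east, 17.2 km north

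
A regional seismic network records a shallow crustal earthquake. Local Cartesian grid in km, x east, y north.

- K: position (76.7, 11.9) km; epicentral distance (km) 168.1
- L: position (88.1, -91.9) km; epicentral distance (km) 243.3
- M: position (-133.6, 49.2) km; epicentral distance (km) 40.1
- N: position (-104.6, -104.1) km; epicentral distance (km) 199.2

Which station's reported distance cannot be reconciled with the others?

M

Solve using three stations at a time. Using K, L, N (subtract circle equations pairwise → linear system) gives (x, y) ≈ (-70.9, 92.2).
Distances from that point to each station vs reported:
  K: calculated 168.0 vs reported 168.1 → residual 0.1 km
  L: calculated 243.3 vs reported 243.3 → residual 0.0 km
  M: calculated 76.0 vs reported 40.1 → residual 35.9 km
  N: calculated 199.2 vs reported 199.2 → residual 0.0 km
K, L, N are mutually consistent (residuals ≈ 0); M is off by 35.9 km.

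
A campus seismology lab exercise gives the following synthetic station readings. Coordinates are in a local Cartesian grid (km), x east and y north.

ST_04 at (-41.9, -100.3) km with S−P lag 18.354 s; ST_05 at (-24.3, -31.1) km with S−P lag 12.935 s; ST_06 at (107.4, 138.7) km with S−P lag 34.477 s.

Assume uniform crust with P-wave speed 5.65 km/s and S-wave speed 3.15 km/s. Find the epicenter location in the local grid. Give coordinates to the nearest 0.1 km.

-104.3 km east, 14.5 km north

Distance from S−P lag: d = Δt · v_P v_S / (v_P − v_S) = Δt · (5.65·3.15)/(5.65−3.15) ≈ 7.1190·Δt.
So d_ST_04 = 130.66, d_ST_05 = 92.08, d_ST_06 = 245.44 km.
Circle about each station: (x + 41.9)² + (y + 100.3)² = 130.66²; (x + 24.3)² + (y + 31.1)² = 92.08²; (x − 107.4)² + (y − 138.7)² = 245.44².
Subtracting pairs of circle equations eliminates x²+y² and gives linear equations (the radical axes):
35.2 x + 138.4 y = -1664.69
298.6 x + 478.0 y = -24212.01
Solving the 2×2 system: x ≈ -104.3, y ≈ 14.5 km.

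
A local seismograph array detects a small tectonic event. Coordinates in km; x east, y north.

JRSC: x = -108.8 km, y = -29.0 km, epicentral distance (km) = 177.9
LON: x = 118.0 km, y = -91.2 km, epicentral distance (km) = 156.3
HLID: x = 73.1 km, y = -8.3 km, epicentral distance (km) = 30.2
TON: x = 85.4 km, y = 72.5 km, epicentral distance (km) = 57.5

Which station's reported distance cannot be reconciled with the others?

LON

Solve using three stations at a time. Using JRSC, HLID, TON (subtract circle equations pairwise → linear system) gives (x, y) ≈ (62.3, 19.9).
Distances from that point to each station vs reported:
  JRSC: calculated 177.9 vs reported 177.9 → residual 0.0 km
  LON: calculated 124.3 vs reported 156.3 → residual 32.0 km
  HLID: calculated 30.2 vs reported 30.2 → residual 0.0 km
  TON: calculated 57.5 vs reported 57.5 → residual 0.0 km
JRSC, HLID, TON are mutually consistent (residuals ≈ 0); LON is off by 32.0 km.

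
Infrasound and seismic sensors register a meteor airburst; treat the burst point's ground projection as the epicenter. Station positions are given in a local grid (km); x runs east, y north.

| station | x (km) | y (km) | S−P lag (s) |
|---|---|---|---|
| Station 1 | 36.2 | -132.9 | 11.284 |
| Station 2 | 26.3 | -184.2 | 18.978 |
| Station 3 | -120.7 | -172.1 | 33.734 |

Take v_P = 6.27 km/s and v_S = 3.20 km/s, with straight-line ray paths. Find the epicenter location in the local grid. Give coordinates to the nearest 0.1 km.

x ≈ 74.7 km, y ≈ -70.0 km

Distance from S−P lag: d = Δt · v_P v_S / (v_P − v_S) = Δt · (6.27·3.20)/(6.27−3.20) ≈ 6.5355·Δt.
So d_Station 1 = 73.75, d_Station 2 = 124.03, d_Station 3 = 220.47 km.
Circle about each station: (x − 36.2)² + (y + 132.9)² = 73.75²; (x − 26.3)² + (y + 184.2)² = 124.03²; (x + 120.7)² + (y + 172.1)² = 220.47².
Subtracting the Station 1 equation from the Station 2 and Station 3 equations removes the quadratic terms:
-19.8 x − 102.6 y = 5704.10
-313.8 x − 78.4 y = -17953.91
Solving the 2×2 system: x ≈ 74.7, y ≈ -70.0 km.
Check against Station 1 (with the unrounded x, y): √((x − 36.2)²+(y + 132.9)²) = 73.74 ≈ 73.75 km. ✓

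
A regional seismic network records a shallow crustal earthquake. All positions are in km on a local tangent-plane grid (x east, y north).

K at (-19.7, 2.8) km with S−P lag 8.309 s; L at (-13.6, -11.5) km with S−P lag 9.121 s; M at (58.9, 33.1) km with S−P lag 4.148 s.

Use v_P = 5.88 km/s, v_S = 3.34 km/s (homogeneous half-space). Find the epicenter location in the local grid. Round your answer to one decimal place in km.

(29.0, 44.7)

Distance from S−P lag: d = Δt · v_P v_S / (v_P − v_S) = Δt · (5.88·3.34)/(5.88−3.34) ≈ 7.7320·Δt.
So d_K = 64.24, d_L = 70.52, d_M = 32.07 km.
Circle about each station: (x + 19.7)² + (y − 2.8)² = 64.24²; (x + 13.6)² + (y + 11.5)² = 70.52²; (x − 58.9)² + (y − 33.1)² = 32.07².
Subtracting the K equation from the L and M equations removes the quadratic terms:
12.2 x − 28.6 y = -925.01
157.2 x + 60.6 y = 7267.18
Solving the 2×2 system: x ≈ 29.0, y ≈ 44.7 km.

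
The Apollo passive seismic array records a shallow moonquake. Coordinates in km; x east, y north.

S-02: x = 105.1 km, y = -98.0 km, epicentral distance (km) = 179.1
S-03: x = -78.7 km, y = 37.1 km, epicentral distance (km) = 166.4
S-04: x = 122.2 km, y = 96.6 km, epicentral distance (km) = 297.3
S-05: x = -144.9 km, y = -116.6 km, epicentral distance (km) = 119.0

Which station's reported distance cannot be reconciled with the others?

Solve using three stations at a time. Using S-02, S-03, S-04 (subtract circle equations pairwise → linear system) gives (x, y) ≈ (-71.3, -129.1).
Distances from that point to each station vs reported:
  S-02: calculated 179.1 vs reported 179.1 → residual 0.0 km
  S-03: calculated 166.4 vs reported 166.4 → residual 0.0 km
  S-04: calculated 297.3 vs reported 297.3 → residual 0.0 km
  S-05: calculated 74.7 vs reported 119.0 → residual 44.3 km
S-02, S-03, S-04 are mutually consistent (residuals ≈ 0); S-05 is off by 44.3 km.

S-05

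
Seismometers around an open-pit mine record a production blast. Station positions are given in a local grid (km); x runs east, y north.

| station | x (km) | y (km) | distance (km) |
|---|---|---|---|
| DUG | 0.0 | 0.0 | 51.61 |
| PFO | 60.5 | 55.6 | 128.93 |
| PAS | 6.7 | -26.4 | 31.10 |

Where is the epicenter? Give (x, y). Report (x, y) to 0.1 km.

Circle about each station: x² + y² = 51.61²; (x − 60.5)² + (y − 55.6)² = 128.93²; (x − 6.7)² + (y + 26.4)² = 31.10².
Subtracting the DUG equation from the PFO and PAS equations removes the quadratic terms:
121.0 x + 111.2 y = -7207.74
13.4 x − 52.8 y = 2438.23
Solving the 2×2 system: x ≈ -13.9, y ≈ -49.7 km.
Check against DUG (with the unrounded x, y): √(x²+y²) = 51.61 ≈ 51.61 km. ✓

(-13.9, -49.7)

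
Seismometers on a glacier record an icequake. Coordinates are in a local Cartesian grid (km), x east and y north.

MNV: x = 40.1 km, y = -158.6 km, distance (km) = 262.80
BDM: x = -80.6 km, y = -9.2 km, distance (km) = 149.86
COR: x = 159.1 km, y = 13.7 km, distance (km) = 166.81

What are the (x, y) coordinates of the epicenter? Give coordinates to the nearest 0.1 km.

Circle about each station: (x − 40.1)² + (y + 158.6)² = 262.80²; (x + 80.6)² + (y + 9.2)² = 149.86²; (x − 159.1)² + (y − 13.7)² = 166.81².
Subtracting the MNV equation from the BDM and COR equations removes the quadratic terms:
-241.4 x + 298.8 y = 26424.85
238.0 x + 344.6 y = 39976.79
Solving the 2×2 system: x ≈ 18.4, y ≈ 103.3 km.

x ≈ 18.4 km, y ≈ 103.3 km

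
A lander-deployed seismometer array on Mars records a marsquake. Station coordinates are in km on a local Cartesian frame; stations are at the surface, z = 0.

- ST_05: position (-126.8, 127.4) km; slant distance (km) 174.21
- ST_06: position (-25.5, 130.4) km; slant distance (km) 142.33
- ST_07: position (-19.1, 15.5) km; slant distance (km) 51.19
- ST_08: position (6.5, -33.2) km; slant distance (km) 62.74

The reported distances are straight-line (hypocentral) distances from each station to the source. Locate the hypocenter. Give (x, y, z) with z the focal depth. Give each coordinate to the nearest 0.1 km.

Each station gives a sphere (x−x_i)² + (y−y_i)² + z² = d_i² (stations at z=0).
Subtracting the ST_05 sphere from ST_06 and ST_07: z² cancels, leaving linear equations in x and y:
202.6 x + 6.0 y = -4563.29
215.4 x − 223.8 y = -3975.23
Solving: x ≈ -22.411, y ≈ -3.807 km (keep extra digits for the depth step; rounded: -22.4, -3.8).
Then from the ST_05 sphere: z² = 174.21² − (x + 126.8)² − (y − 127.4)² with x = -22.411, y = -3.807, so z ≈ 47.295 ≈ 47.3 km.

x ≈ -22.4 km, y ≈ -3.8 km, depth ≈ 47.3 km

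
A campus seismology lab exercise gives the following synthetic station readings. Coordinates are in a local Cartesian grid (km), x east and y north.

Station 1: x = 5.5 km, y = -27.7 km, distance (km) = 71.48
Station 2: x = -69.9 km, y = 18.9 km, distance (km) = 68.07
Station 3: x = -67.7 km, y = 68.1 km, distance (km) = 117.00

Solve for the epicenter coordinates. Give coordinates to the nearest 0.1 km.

Circle about each station: (x − 5.5)² + (y + 27.7)² = 71.48²; (x + 69.9)² + (y − 18.9)² = 68.07²; (x + 67.7)² + (y − 68.1)² = 117.00².
Subtracting the Station 1 equation from the Station 2 and Station 3 equations removes the quadratic terms:
-150.8 x + 93.2 y = 4921.55
-146.4 x + 191.6 y = -156.25
Solving the 2×2 system: x ≈ -62.8, y ≈ -48.8 km.

x ≈ -62.8 km, y ≈ -48.8 km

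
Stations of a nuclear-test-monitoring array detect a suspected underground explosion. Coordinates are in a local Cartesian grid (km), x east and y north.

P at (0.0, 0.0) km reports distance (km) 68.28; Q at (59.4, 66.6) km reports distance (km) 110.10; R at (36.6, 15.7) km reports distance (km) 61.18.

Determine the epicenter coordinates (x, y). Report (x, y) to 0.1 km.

Circle about each station: x² + y² = 68.28²; (x − 59.4)² + (y − 66.6)² = 110.10²; (x − 36.6)² + (y − 15.7)² = 61.18².
Subtracting the P equation from the Q and R equations removes the quadratic terms:
118.8 x + 133.2 y = 504.07
73.2 x + 31.4 y = 2505.22
Solving the 2×2 system: x ≈ 52.8, y ≈ -43.3 km.
Check against P (with the unrounded x, y): √(x²+y²) = 68.29 ≈ 68.28 km. ✓

(52.8, -43.3)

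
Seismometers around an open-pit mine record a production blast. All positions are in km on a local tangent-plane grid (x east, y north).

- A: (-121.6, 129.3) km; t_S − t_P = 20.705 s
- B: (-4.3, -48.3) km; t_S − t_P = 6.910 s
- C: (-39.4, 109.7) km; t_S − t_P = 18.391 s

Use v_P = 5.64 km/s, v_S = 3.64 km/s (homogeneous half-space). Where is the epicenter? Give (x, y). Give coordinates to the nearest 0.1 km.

(-69.3, -76.7)

Distance from S−P lag: d = Δt · v_P v_S / (v_P − v_S) = Δt · (5.64·3.64)/(5.64−3.64) ≈ 10.2648·Δt.
So d_A = 212.53, d_B = 70.93, d_C = 188.78 km.
Circle about each station: (x + 121.6)² + (y − 129.3)² = 212.53²; (x + 4.3)² + (y + 48.3)² = 70.93²; (x + 39.4)² + (y − 109.7)² = 188.78².
Subtracting the A equation from the B and C equations removes the quadratic terms:
234.6 x − 355.2 y = 10984.27
164.4 x − 39.2 y = -8387.49
Solving the 2×2 system: x ≈ -69.3, y ≈ -76.7 km.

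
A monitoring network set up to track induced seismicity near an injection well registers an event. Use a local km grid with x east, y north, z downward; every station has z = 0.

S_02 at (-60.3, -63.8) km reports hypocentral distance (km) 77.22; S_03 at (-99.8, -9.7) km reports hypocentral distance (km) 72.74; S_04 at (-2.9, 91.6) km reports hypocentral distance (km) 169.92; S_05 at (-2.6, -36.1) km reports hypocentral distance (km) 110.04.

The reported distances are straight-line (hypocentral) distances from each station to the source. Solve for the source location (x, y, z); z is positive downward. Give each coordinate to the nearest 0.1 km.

x ≈ -90.4 km, y ≈ -38.1 km, depth ≈ 66.3 km

Each station gives a sphere (x−x_i)² + (y−y_i)² + z² = d_i² (stations at z=0).
Subtracting the S_02 sphere from S_03 and S_04: z² cancels, leaving linear equations in x and y:
-79.0 x + 108.2 y = 3019.42
114.8 x + 310.8 y = -22217.44
Solving: x ≈ -90.396, y ≈ -38.095 km (keep extra digits for the depth step; rounded: -90.4, -38.1).
Then from the S_02 sphere: z² = 77.22² − (x + 60.3)² − (y + 63.8)² with x = -90.396, y = -38.095, so z ≈ 66.305 ≈ 66.3 km.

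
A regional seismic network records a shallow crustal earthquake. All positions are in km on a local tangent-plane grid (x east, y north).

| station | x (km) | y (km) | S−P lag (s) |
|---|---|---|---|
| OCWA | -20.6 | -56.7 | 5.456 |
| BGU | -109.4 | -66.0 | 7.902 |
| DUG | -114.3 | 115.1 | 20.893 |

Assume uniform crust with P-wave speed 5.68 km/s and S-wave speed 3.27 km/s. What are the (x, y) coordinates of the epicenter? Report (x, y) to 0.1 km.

Distance from S−P lag: d = Δt · v_P v_S / (v_P − v_S) = Δt · (5.68·3.27)/(5.68−3.27) ≈ 7.7069·Δt.
So d_OCWA = 42.05, d_BGU = 60.90, d_DUG = 161.02 km.
Circle about each station: (x + 20.6)² + (y + 56.7)² = 42.05²; (x + 109.4)² + (y + 66.0)² = 60.90²; (x + 114.3)² + (y − 115.1)² = 161.02².
Subtracting the OCWA equation from the BGU and DUG equations removes the quadratic terms:
-177.6 x − 18.6 y = 10744.50
-187.4 x + 343.6 y = -1485.99
Solving the 2×2 system: x ≈ -56.8, y ≈ -35.3 km.

x ≈ -56.8 km, y ≈ -35.3 km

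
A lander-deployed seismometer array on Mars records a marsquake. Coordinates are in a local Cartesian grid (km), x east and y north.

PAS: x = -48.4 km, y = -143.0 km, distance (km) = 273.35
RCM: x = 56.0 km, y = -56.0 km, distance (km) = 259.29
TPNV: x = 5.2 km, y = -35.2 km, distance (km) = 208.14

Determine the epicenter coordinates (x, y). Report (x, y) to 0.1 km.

-139.0 km east, 114.9 km north

Circle about each station: (x + 48.4)² + (y + 143.0)² = 273.35²; (x − 56.0)² + (y + 56.0)² = 259.29²; (x − 5.2)² + (y + 35.2)² = 208.14².
Subtracting pairs of circle equations eliminates x²+y² and gives linear equations (the radical axes):
208.8 x + 174.0 y = -9030.64
107.2 x + 215.6 y = 9872.48
Solving the 2×2 system: x ≈ -139.0, y ≈ 114.9 km.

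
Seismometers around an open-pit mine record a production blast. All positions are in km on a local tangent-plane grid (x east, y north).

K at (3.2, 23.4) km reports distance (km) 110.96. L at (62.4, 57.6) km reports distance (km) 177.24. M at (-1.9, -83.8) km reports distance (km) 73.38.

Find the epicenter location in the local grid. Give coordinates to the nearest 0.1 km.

-71.0 km east, -59.1 km north

Circle about each station: (x − 3.2)² + (y − 23.4)² = 110.96²; (x − 62.4)² + (y − 57.6)² = 177.24²; (x + 1.9)² + (y + 83.8)² = 73.38².
Subtracting pairs of circle equations eliminates x²+y² and gives linear equations (the radical axes):
118.4 x + 68.4 y = -12448.18
-10.2 x − 214.4 y = 13395.75
Solving the 2×2 system: x ≈ -71.0, y ≈ -59.1 km.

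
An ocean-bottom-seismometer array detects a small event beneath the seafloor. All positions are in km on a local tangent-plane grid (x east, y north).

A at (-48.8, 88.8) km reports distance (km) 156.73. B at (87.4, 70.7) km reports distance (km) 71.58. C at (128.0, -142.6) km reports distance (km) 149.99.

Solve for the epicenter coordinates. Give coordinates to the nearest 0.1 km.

Circle about each station: (x + 48.8)² + (y − 88.8)² = 156.73²; (x − 87.4)² + (y − 70.7)² = 71.58²; (x − 128.0)² + (y + 142.6)² = 149.99².
Subtracting the A equation from the B and C equations removes the quadratic terms:
272.4 x − 36.2 y = 21810.97
353.6 x − 462.8 y = 28519.17
Solving the 2×2 system: x ≈ 80.0, y ≈ -0.5 km.

(80.0, -0.5)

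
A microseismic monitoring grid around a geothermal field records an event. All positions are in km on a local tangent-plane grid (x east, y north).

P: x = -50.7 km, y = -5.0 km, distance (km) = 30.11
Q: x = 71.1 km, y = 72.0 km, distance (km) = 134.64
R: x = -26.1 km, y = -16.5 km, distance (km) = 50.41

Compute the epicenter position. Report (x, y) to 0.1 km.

Circle about each station: (x + 50.7)² + (y + 5.0)² = 30.11²; (x − 71.1)² + (y − 72.0)² = 134.64²; (x + 26.1)² + (y + 16.5)² = 50.41².
Subtracting the P equation from the Q and R equations removes the quadratic terms:
243.6 x + 154.0 y = -9577.60
49.2 x − 23.0 y = -3276.59
Solving the 2×2 system: x ≈ -55.0, y ≈ 24.8 km.

x ≈ -55.0 km, y ≈ 24.8 km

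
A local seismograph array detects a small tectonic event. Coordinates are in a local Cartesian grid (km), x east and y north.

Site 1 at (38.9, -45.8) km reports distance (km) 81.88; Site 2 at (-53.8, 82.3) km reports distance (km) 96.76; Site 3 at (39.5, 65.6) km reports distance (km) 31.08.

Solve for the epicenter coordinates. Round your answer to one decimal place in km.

Circle about each station: (x − 38.9)² + (y + 45.8)² = 81.88²; (x + 53.8)² + (y − 82.3)² = 96.76²; (x − 39.5)² + (y − 65.6)² = 31.08².
Subtracting the Site 1 equation from the Site 2 and Site 3 equations removes the quadratic terms:
-185.4 x + 256.2 y = 3398.72
1.2 x + 222.8 y = 7991.13
Solving the 2×2 system: x ≈ 31.0, y ≈ 35.7 km.

x ≈ 31.0 km, y ≈ 35.7 km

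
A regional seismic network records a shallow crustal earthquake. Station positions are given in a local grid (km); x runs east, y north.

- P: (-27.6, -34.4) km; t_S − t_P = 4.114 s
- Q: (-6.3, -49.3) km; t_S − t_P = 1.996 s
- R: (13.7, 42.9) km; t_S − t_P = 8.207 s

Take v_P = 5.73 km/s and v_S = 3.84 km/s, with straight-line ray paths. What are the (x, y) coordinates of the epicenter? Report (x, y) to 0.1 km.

16.7 km east, -52.6 km north

Distance from S−P lag: d = Δt · v_P v_S / (v_P − v_S) = Δt · (5.73·3.84)/(5.73−3.84) ≈ 11.6419·Δt.
So d_P = 47.89, d_Q = 23.24, d_R = 95.55 km.
Circle about each station: (x + 27.6)² + (y + 34.4)² = 47.89²; (x + 6.3)² + (y + 49.3)² = 23.24²; (x − 13.7)² + (y − 42.9)² = 95.55².
Subtracting pairs of circle equations eliminates x²+y² and gives linear equations (the radical axes):
42.6 x − 29.8 y = 2278.41
82.6 x + 154.6 y = -6753.37
Solving the 2×2 system: x ≈ 16.7, y ≈ -52.6 km.
Check against P (with the unrounded x, y): √((x + 27.6)²+(y + 34.4)²) = 47.88 ≈ 47.89 km. ✓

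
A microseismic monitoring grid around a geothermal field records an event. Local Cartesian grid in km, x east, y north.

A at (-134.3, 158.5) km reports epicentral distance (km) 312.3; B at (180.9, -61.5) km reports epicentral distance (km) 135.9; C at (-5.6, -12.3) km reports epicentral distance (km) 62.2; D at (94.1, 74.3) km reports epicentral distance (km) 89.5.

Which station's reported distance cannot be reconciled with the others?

Solve using three stations at a time. Using B, C, D (subtract circle equations pairwise → linear system) gives (x, y) ≈ (56.4, -6.9).
Distances from that point to each station vs reported:
  A: calculated 252.5 vs reported 312.3 → residual 59.8 km
  B: calculated 135.9 vs reported 135.9 → residual 0.0 km
  C: calculated 62.3 vs reported 62.2 → residual 0.1 km
  D: calculated 89.5 vs reported 89.5 → residual 0.0 km
B, C, D are mutually consistent (residuals ≈ 0); A is off by 59.8 km.

A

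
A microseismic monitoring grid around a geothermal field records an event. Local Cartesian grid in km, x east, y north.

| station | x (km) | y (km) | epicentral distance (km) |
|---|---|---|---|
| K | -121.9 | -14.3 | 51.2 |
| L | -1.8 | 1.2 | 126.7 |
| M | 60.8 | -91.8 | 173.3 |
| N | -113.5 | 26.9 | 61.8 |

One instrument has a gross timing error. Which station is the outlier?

N

Solve using three stations at a time. Using K, L, M (subtract circle equations pairwise → linear system) gives (x, y) ≈ (-110.3, -64.3).
Distances from that point to each station vs reported:
  K: calculated 51.3 vs reported 51.2 → residual 0.1 km
  L: calculated 126.7 vs reported 126.7 → residual 0.0 km
  M: calculated 173.3 vs reported 173.3 → residual 0.0 km
  N: calculated 91.2 vs reported 61.8 → residual 29.4 km
K, L, M are mutually consistent (residuals ≈ 0); N is off by 29.4 km.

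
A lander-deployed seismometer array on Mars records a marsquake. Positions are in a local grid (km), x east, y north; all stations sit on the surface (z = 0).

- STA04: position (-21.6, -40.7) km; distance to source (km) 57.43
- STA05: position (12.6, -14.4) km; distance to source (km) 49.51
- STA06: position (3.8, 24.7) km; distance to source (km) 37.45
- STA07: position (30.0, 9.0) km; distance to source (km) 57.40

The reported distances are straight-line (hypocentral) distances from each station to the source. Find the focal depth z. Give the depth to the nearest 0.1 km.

Each station gives a sphere (x−x_i)² + (y−y_i)² + z² = d_i² (stations at z=0).
Subtracting the STA04 sphere from STA05 and STA06: z² cancels, leaving linear equations in x and y:
68.4 x + 52.6 y = -909.97
50.8 x + 130.8 y = 397.18
Solving: x ≈ -22.299, y ≈ 11.697 km (keep extra digits for the depth step; rounded: -22.3, 11.7).
Then from the STA04 sphere: z² = 57.43² − (x + 21.6)² − (y + 40.7)² with x = -22.299, y = 11.697, so z ≈ 23.500 ≈ 23.5 km.

z ≈ 23.5 km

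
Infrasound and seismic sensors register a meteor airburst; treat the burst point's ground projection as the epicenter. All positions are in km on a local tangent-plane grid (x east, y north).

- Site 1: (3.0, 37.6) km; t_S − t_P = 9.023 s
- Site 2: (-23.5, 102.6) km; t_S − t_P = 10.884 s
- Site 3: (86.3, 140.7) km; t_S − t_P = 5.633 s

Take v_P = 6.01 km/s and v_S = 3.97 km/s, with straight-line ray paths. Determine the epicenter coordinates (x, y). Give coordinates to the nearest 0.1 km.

x ≈ 101.1 km, y ≈ 76.5 km

Distance from S−P lag: d = Δt · v_P v_S / (v_P − v_S) = Δt · (6.01·3.97)/(6.01−3.97) ≈ 11.6959·Δt.
So d_Site 1 = 105.53, d_Site 2 = 127.30, d_Site 3 = 65.88 km.
Circle about each station: (x − 3.0)² + (y − 37.6)² = 105.53²; (x + 23.5)² + (y − 102.6)² = 127.30²; (x − 86.3)² + (y − 140.7)² = 65.88².
Subtracting the Site 1 equation from the Site 2 and Site 3 equations removes the quadratic terms:
-53.0 x + 130.0 y = 4587.54
166.6 x + 206.2 y = 32617.83
Solving the 2×2 system: x ≈ 101.1, y ≈ 76.5 km.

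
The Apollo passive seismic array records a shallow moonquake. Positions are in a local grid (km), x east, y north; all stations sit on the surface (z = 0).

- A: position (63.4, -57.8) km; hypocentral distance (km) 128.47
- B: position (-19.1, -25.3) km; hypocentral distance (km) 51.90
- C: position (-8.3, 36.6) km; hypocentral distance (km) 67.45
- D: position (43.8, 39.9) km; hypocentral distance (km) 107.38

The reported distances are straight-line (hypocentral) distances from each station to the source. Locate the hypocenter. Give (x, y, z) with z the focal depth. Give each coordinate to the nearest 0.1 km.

(-46.6, -3.6, 38.3)

Each station gives a sphere (x−x_i)² + (y−y_i)² + z² = d_i² (stations at z=0).
Subtracting the A sphere from B and C: z² cancels, leaving linear equations in x and y:
-165.0 x + 65.0 y = 7455.43
-143.4 x + 188.8 y = 6003.09
Solving: x ≈ -46.603, y ≈ -3.600 km (keep extra digits for the depth step; rounded: -46.6, -3.6).
Then from the A sphere: z² = 128.47² − (x − 63.4)² − (y + 57.8)² with x = -46.603, y = -3.600, so z ≈ 38.292 ≈ 38.3 km.
Check against D (with the unrounded solution): distance 107.38 ≈ 107.38 km. ✓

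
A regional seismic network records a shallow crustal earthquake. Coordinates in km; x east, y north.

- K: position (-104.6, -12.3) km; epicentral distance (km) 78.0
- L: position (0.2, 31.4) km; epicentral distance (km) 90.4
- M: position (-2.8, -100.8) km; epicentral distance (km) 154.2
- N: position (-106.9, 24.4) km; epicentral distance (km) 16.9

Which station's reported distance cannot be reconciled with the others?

Solve using three stations at a time. Using L, M, N (subtract circle equations pairwise → linear system) gives (x, y) ≈ (-90.1, 26.3).
Distances from that point to each station vs reported:
  K: calculated 41.3 vs reported 78.0 → residual 36.7 km
  L: calculated 90.4 vs reported 90.4 → residual 0.0 km
  M: calculated 154.2 vs reported 154.2 → residual 0.0 km
  N: calculated 16.9 vs reported 16.9 → residual 0.0 km
L, M, N are mutually consistent (residuals ≈ 0); K is off by 36.7 km.

K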